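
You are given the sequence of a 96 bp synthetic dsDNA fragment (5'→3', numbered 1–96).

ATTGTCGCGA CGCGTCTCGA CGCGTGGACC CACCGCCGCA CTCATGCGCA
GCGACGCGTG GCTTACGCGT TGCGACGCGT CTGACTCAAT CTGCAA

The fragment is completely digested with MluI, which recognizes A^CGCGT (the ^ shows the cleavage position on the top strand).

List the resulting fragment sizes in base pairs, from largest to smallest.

34, 21, 11, 10, 10, 10 bp

MluI sites (ACGCGT) start at positions 10, 20, 54, 65, 75.
MluI cuts after the first base of each site, so after positions 10, 20, 54, 65, 75.
Linear molecule, 5 cuts → 6 fragments:
  1–10 → 10 bp
  11–20 → 10 bp
  21–54 → 34 bp
  55–65 → 11 bp
  66–75 → 10 bp
  76–96 → 21 bp
Sorted largest to smallest: 34, 21, 11, 10, 10, 10 bp.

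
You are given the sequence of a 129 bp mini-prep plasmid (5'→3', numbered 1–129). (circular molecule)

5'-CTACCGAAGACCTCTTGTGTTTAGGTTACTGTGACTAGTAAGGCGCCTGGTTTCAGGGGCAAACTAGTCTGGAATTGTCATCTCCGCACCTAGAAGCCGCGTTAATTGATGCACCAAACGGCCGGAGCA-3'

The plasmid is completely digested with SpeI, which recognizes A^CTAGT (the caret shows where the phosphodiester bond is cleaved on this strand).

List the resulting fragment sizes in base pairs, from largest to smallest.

SpeI sites (ACTAGT) start at positions 34, 63.
SpeI cuts after the first base of each site, so after positions 34, 63.
Circular molecule, 2 cuts → 2 fragments:
  35–63 → 29 bp
  64–129 then 1–34 → 66 + 34 = 100 bp
Sorted largest to smallest: 100, 29 bp.

100, 29 bp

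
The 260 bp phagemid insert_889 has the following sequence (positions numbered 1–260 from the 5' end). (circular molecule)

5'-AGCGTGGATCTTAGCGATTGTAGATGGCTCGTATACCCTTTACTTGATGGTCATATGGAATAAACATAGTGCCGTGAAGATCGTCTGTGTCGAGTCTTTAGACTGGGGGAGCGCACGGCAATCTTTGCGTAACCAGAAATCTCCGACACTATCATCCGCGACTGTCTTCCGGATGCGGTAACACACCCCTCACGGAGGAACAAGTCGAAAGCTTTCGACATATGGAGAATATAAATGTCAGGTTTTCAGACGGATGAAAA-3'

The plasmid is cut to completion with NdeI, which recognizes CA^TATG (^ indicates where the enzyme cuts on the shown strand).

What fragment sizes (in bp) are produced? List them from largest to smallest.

167, 93 bp

NdeI sites (CATATG) start at positions 52, 219.
NdeI cuts after base 2 of each site, so after positions 53, 220.
Circular molecule, 2 cuts → 2 fragments:
  54–220 → 167 bp
  221–260 then 1–53 → 40 + 53 = 93 bp
Sorted largest to smallest: 167, 93 bp.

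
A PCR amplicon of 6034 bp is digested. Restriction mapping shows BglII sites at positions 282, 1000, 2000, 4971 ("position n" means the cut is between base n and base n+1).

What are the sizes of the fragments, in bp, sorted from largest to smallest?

Linear molecule, 4 cuts → 5 fragments:
  282 − 0 = 282 bp
  1000 − 282 = 718 bp
  2000 − 1000 = 1000 bp
  4971 − 2000 = 2971 bp
  6034 − 4971 = 1063 bp
Sorted largest to smallest: 2971, 1063, 1000, 718, 282 bp.

2971, 1063, 1000, 718, 282 bp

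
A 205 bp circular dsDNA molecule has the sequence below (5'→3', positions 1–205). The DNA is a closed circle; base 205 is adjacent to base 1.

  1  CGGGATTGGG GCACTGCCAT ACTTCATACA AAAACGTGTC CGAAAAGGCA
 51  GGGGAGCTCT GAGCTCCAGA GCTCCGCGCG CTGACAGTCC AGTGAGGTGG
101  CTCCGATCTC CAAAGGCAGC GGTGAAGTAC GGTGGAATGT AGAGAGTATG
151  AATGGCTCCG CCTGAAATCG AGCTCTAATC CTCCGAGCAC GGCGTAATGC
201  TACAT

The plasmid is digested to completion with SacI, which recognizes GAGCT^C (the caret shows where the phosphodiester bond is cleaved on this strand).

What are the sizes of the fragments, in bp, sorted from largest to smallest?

101, 89, 8, 7 bp

SacI sites (GAGCTC) start at positions 54, 61, 69, 170.
SacI cuts after base 5 of each site (before the last base), so after positions 58, 65, 73, 174.
Circular molecule, 4 cuts → 4 fragments:
  59–65 → 7 bp
  66–73 → 8 bp
  74–174 → 101 bp
  175–205 then 1–58 → 31 + 58 = 89 bp
Sorted largest to smallest: 101, 89, 8, 7 bp.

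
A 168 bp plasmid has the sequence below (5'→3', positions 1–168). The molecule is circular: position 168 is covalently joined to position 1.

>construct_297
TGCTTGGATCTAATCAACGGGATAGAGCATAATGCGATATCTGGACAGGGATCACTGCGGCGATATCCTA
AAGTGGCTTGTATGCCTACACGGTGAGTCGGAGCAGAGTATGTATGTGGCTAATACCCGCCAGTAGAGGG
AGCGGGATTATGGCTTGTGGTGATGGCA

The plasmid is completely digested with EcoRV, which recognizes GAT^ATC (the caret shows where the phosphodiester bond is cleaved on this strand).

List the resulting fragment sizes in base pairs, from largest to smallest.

142, 26 bp

EcoRV sites (GATATC) start at positions 36, 62.
EcoRV cuts after base 3 of each site, so after positions 38, 64.
Circular molecule, 2 cuts → 2 fragments:
  39–64 → 26 bp
  65–168 then 1–38 → 104 + 38 = 142 bp
Sorted largest to smallest: 142, 26 bp.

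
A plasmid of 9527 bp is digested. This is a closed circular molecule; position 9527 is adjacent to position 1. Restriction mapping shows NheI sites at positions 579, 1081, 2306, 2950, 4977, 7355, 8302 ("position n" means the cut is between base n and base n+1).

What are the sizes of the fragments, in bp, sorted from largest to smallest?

2378, 2027, 1804, 1225, 947, 644, 502 bp

Circular molecule, 7 cuts → 7 fragments:
  1081 − 579 = 502 bp
  2306 − 1081 = 1225 bp
  2950 − 2306 = 644 bp
  4977 − 2950 = 2027 bp
  7355 − 4977 = 2378 bp
  8302 − 7355 = 947 bp
  wrap: 9527 − 8302 + 579 = 1804 bp
Sorted largest to smallest: 2378, 2027, 1804, 1225, 947, 644, 502 bp.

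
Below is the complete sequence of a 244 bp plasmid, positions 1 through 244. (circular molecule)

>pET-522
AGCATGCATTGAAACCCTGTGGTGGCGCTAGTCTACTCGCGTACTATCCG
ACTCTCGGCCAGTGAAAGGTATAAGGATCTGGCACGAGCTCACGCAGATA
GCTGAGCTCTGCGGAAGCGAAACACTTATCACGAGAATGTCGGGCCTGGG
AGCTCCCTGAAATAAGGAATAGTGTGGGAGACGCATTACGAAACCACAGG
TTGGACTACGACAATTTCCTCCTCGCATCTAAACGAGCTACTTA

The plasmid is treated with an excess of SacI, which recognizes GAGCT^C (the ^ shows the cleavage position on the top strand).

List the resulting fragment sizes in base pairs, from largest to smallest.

180, 46, 18 bp

SacI sites (GAGCTC) start at positions 86, 104, 150.
SacI cuts after base 5 of each site (before the last base), so after positions 90, 108, 154.
Circular molecule, 3 cuts → 3 fragments:
  91–108 → 18 bp
  109–154 → 46 bp
  155–244 then 1–90 → 90 + 90 = 180 bp
Sorted largest to smallest: 180, 46, 18 bp.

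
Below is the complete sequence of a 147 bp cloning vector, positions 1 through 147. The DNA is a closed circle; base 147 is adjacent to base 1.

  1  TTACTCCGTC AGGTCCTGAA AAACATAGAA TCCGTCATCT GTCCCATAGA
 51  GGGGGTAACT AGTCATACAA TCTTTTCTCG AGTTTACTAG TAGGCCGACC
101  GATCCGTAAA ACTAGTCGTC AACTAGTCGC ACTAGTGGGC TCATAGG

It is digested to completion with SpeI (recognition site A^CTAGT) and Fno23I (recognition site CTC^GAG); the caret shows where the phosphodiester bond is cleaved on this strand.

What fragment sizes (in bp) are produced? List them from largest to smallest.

74, 25, 21, 11, 9, 7 bp

SpeI sites (ACTAGT) start at positions 58, 86, 111, 122, 131.
SpeI cuts after the first base of each site, so after positions 58, 86, 111, 122, 131.
The Fno23I site (CTCGAG) starts at position 77.
Fno23I cuts after base 3 of each site, so after position 79.
Combined cut positions: 58, 79, 86, 111, 122, 131.
Circular molecule, 6 cuts → 6 fragments:
  59–79 → 21 bp
  80–86 → 7 bp
  87–111 → 25 bp
  112–122 → 11 bp
  123–131 → 9 bp
  132–147 then 1–58 → 16 + 58 = 74 bp
Sorted largest to smallest: 74, 25, 21, 11, 9, 7 bp.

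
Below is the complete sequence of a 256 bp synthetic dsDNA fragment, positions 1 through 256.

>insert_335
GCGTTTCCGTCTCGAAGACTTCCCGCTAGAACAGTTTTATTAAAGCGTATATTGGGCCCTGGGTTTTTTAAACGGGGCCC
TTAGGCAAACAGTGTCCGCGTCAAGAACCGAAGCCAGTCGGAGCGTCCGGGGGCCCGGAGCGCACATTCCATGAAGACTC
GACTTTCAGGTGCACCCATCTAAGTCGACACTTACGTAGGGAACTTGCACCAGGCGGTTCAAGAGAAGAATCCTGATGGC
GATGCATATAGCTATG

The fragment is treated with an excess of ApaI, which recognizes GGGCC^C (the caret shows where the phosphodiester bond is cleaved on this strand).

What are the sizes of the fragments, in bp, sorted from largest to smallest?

121, 58, 56, 21 bp

ApaI sites (GGGCCC) start at positions 54, 75, 131.
ApaI cuts after base 5 of each site (before the last base), so after positions 58, 79, 135.
Linear molecule, 3 cuts → 4 fragments:
  1–58 → 58 bp
  59–79 → 21 bp
  80–135 → 56 bp
  136–256 → 121 bp
Sorted largest to smallest: 121, 58, 56, 21 bp.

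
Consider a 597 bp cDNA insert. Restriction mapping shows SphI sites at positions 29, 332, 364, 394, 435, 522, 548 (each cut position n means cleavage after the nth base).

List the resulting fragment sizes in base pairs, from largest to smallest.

Linear molecule, 7 cuts → 8 fragments:
  29 − 0 = 29 bp
  332 − 29 = 303 bp
  364 − 332 = 32 bp
  394 − 364 = 30 bp
  435 − 394 = 41 bp
  522 − 435 = 87 bp
  548 − 522 = 26 bp
  597 − 548 = 49 bp
Sorted largest to smallest: 303, 87, 49, 41, 32, 30, 29, 26 bp.

303, 87, 49, 41, 32, 30, 29, 26 bp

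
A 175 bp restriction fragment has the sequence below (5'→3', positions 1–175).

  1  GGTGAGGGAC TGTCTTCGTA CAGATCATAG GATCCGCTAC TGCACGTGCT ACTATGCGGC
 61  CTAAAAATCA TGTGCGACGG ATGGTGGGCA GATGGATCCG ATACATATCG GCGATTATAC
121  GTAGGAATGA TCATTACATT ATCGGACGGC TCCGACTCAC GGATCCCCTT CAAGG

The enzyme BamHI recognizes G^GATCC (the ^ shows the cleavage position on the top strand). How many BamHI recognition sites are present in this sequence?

GGATCC occurs starting at positions 30, 94, 161.
BamHI cuts at 3 sites.

3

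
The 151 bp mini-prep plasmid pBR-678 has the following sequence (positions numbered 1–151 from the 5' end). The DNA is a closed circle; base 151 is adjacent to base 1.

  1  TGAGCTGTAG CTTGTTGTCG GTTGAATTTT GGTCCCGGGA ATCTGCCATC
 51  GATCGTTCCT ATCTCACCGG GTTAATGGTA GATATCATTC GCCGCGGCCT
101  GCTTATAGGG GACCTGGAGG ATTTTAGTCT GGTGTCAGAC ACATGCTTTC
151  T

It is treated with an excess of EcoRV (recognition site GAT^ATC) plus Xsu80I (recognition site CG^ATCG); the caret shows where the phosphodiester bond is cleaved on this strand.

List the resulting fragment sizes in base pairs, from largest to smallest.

119, 32 bp

The EcoRV site (GATATC) starts at position 81.
EcoRV cuts after base 3 of each site, so after position 83.
The Xsu80I site (CGATCG) starts at position 50.
Xsu80I cuts after base 2 of each site, so after position 51.
Combined cut positions: 51, 83.
Circular molecule, 2 cuts → 2 fragments:
  52–83 → 32 bp
  84–151 then 1–51 → 68 + 51 = 119 bp
Sorted largest to smallest: 119, 32 bp.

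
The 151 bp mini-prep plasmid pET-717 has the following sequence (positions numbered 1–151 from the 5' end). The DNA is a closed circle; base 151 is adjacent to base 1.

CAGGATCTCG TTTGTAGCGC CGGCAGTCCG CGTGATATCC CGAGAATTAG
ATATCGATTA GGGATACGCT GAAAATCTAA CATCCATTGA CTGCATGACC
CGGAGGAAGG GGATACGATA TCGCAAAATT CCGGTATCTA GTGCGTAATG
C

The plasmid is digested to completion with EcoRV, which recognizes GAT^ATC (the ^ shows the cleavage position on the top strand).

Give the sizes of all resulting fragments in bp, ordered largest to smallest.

68, 67, 16 bp

EcoRV sites (GATATC) start at positions 34, 50, 117.
EcoRV cuts after base 3 of each site, so after positions 36, 52, 119.
Circular molecule, 3 cuts → 3 fragments:
  37–52 → 16 bp
  53–119 → 67 bp
  120–151 then 1–36 → 32 + 36 = 68 bp
Sorted largest to smallest: 68, 67, 16 bp.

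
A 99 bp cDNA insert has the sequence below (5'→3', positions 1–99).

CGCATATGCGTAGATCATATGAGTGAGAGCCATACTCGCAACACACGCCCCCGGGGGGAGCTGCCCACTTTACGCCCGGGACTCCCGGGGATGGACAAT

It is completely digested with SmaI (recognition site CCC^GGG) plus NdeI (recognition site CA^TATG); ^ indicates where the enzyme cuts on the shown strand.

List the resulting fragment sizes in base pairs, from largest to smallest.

35, 25, 13, 13, 9, 4 bp

SmaI sites (CCCGGG) start at positions 50, 75, 84.
SmaI cuts after base 3 of each site, so after positions 52, 77, 86.
NdeI sites (CATATG) start at positions 3, 16.
NdeI cuts after base 2 of each site, so after positions 4, 17.
Combined cut positions: 4, 17, 52, 77, 86.
Linear molecule, 5 cuts → 6 fragments:
  1–4 → 4 bp
  5–17 → 13 bp
  18–52 → 35 bp
  53–77 → 25 bp
  78–86 → 9 bp
  87–99 → 13 bp
Sorted largest to smallest: 35, 25, 13, 13, 9, 4 bp.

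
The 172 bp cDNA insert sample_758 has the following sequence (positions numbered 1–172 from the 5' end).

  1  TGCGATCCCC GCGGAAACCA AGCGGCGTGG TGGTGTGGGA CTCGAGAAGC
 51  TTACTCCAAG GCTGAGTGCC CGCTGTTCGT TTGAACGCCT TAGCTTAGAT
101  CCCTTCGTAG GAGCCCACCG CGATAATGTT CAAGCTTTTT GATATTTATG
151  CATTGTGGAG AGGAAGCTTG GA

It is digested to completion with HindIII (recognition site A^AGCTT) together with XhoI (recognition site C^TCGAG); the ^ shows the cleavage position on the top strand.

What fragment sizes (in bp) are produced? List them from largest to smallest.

85, 41, 32, 8, 6 bp

HindIII sites (AAGCTT) start at positions 47, 132, 164.
HindIII cuts after the first base of each site, so after positions 47, 132, 164.
The XhoI site (CTCGAG) starts at position 41.
XhoI cuts after the first base of each site, so after position 41.
Combined cut positions: 41, 47, 132, 164.
Linear molecule, 4 cuts → 5 fragments:
  1–41 → 41 bp
  42–47 → 6 bp
  48–132 → 85 bp
  133–164 → 32 bp
  165–172 → 8 bp
Sorted largest to smallest: 85, 41, 32, 8, 6 bp.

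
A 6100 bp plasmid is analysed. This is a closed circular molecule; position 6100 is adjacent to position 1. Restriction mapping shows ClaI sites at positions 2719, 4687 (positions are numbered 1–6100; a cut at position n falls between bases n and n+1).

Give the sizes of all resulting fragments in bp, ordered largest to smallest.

4132, 1968 bp

Circular molecule, 2 cuts → 2 fragments:
  4687 − 2719 = 1968 bp
  wrap: 6100 − 4687 + 2719 = 4132 bp
Sorted largest to smallest: 4132, 1968 bp.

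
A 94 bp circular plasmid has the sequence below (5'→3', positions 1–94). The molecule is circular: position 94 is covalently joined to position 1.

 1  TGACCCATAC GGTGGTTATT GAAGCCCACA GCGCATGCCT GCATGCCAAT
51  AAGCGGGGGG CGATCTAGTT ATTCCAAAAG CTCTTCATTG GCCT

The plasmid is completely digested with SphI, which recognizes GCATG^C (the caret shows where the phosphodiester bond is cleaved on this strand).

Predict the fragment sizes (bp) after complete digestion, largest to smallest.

86, 8 bp

SphI sites (GCATGC) start at positions 33, 41.
SphI cuts after base 5 of each site (before the last base), so after positions 37, 45.
Circular molecule, 2 cuts → 2 fragments:
  38–45 → 8 bp
  46–94 then 1–37 → 49 + 37 = 86 bp
Sorted largest to smallest: 86, 8 bp.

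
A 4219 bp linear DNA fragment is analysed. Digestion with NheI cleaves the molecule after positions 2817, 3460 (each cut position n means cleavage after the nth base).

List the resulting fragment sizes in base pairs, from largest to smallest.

Linear molecule, 2 cuts → 3 fragments:
  2817 − 0 = 2817 bp
  3460 − 2817 = 643 bp
  4219 − 3460 = 759 bp
Sorted largest to smallest: 2817, 759, 643 bp.

2817, 759, 643 bp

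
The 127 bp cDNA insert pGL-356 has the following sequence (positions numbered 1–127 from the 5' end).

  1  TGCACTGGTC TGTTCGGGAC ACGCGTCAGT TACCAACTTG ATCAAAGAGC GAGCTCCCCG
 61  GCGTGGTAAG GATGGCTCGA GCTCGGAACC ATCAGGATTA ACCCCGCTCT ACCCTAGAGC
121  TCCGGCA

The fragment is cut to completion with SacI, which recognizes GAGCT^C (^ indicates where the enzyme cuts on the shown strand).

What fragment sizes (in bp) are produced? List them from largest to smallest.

SacI sites (GAGCTC) start at positions 51, 79, 117.
SacI cuts after base 5 of each site (before the last base), so after positions 55, 83, 121.
Linear molecule, 3 cuts → 4 fragments:
  1–55 → 55 bp
  56–83 → 28 bp
  84–121 → 38 bp
  122–127 → 6 bp
Sorted largest to smallest: 55, 38, 28, 6 bp.

55, 38, 28, 6 bp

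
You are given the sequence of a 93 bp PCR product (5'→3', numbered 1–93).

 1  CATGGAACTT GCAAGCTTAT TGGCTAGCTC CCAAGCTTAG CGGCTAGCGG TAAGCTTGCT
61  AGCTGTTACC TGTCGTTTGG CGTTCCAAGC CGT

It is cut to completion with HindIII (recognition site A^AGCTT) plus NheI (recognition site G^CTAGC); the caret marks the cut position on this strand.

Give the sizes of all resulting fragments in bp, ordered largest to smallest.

35, 13, 10, 10, 10, 9, 6 bp

HindIII sites (AAGCTT) start at positions 13, 33, 52.
HindIII cuts after the first base of each site, so after positions 13, 33, 52.
NheI sites (GCTAGC) start at positions 23, 43, 58.
NheI cuts after the first base of each site, so after positions 23, 43, 58.
Combined cut positions: 13, 23, 33, 43, 52, 58.
Linear molecule, 6 cuts → 7 fragments:
  1–13 → 13 bp
  14–23 → 10 bp
  24–33 → 10 bp
  34–43 → 10 bp
  44–52 → 9 bp
  53–58 → 6 bp
  59–93 → 35 bp
Sorted largest to smallest: 35, 13, 10, 10, 10, 9, 6 bp.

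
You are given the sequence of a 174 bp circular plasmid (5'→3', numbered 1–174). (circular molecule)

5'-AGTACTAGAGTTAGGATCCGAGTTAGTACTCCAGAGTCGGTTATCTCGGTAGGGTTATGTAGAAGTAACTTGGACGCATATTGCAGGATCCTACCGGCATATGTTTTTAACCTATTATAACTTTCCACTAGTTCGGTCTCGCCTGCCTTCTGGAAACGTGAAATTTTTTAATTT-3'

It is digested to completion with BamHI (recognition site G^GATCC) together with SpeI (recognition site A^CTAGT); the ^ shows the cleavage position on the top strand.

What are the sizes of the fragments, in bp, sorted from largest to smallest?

72, 61, 41 bp

BamHI sites (GGATCC) start at positions 14, 86.
BamHI cuts after the first base of each site, so after positions 14, 86.
The SpeI site (ACTAGT) starts at position 127.
SpeI cuts after the first base of each site, so after position 127.
Combined cut positions: 14, 86, 127.
Circular molecule, 3 cuts → 3 fragments:
  15–86 → 72 bp
  87–127 → 41 bp
  128–174 then 1–14 → 47 + 14 = 61 bp
Sorted largest to smallest: 72, 61, 41 bp.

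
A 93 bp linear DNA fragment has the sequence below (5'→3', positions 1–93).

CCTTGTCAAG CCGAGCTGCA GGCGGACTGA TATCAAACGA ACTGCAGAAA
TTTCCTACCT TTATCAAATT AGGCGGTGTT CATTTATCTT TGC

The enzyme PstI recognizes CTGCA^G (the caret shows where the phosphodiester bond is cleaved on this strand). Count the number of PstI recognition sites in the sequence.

CTGCAG occurs starting at positions 16, 42.
PstI cuts at 2 sites.

2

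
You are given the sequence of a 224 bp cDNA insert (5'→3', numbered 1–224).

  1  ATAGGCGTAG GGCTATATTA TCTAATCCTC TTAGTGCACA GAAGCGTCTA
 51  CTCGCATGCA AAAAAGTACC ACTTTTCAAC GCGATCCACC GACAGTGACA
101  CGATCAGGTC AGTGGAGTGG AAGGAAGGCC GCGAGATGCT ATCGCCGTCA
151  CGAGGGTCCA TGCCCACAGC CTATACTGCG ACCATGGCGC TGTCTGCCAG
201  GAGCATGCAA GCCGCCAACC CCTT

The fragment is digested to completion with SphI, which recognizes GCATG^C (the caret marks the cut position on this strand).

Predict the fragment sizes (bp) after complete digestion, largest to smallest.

149, 58, 17 bp

SphI sites (GCATGC) start at positions 54, 203.
SphI cuts after base 5 of each site (before the last base), so after positions 58, 207.
Linear molecule, 2 cuts → 3 fragments:
  1–58 → 58 bp
  59–207 → 149 bp
  208–224 → 17 bp
Sorted largest to smallest: 149, 58, 17 bp.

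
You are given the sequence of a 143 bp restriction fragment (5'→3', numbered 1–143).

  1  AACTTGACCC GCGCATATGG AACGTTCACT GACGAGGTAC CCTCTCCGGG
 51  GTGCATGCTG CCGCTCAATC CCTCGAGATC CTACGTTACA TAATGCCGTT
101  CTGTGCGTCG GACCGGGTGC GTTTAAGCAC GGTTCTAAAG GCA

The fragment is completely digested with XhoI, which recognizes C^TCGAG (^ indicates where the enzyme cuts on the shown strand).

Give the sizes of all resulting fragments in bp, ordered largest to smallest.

72, 71 bp

The XhoI site (CTCGAG) starts at position 72.
XhoI cuts after the first base of each site, so after position 72.
Linear molecule, 1 cut → 2 fragments:
  1–72 → 72 bp
  73–143 → 71 bp
Sorted largest to smallest: 72, 71 bp.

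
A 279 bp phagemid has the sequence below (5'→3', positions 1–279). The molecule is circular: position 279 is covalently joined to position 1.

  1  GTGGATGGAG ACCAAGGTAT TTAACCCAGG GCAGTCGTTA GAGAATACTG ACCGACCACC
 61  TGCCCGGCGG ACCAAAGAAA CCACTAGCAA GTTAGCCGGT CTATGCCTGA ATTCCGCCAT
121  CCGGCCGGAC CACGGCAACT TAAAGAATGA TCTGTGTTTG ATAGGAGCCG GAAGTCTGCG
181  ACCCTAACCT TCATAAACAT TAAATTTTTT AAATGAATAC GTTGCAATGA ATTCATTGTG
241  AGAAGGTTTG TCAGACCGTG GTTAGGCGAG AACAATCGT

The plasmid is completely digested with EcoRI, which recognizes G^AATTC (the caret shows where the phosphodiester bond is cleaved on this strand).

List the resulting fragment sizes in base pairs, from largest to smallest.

159, 120 bp

EcoRI sites (GAATTC) start at positions 109, 229.
EcoRI cuts after the first base of each site, so after positions 109, 229.
Circular molecule, 2 cuts → 2 fragments:
  110–229 → 120 bp
  230–279 then 1–109 → 50 + 109 = 159 bp
Sorted largest to smallest: 159, 120 bp.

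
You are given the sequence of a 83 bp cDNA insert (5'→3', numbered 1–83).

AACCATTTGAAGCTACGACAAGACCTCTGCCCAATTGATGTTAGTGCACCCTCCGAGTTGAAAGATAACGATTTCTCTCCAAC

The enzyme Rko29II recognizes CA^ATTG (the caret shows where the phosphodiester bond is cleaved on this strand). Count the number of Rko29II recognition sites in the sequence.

CAATTG occurs starting at position 32.
Rko29II cuts at 1 site.

1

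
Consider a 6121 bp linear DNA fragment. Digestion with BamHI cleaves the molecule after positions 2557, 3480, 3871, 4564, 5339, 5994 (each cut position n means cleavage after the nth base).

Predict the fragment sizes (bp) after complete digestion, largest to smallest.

2557, 923, 775, 693, 655, 391, 127 bp

Linear molecule, 6 cuts → 7 fragments:
  2557 − 0 = 2557 bp
  3480 − 2557 = 923 bp
  3871 − 3480 = 391 bp
  4564 − 3871 = 693 bp
  5339 − 4564 = 775 bp
  5994 − 5339 = 655 bp
  6121 − 5994 = 127 bp
Sorted largest to smallest: 2557, 923, 775, 693, 655, 391, 127 bp.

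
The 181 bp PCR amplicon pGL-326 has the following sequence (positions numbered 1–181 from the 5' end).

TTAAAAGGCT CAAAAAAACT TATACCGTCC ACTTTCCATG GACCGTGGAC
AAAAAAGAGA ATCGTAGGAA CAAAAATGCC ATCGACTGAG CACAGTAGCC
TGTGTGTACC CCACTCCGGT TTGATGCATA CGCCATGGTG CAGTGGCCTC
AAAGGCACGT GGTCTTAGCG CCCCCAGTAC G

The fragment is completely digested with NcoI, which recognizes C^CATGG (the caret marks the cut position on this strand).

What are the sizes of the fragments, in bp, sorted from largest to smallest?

NcoI sites (CCATGG) start at positions 36, 133.
NcoI cuts after the first base of each site, so after positions 36, 133.
Linear molecule, 2 cuts → 3 fragments:
  1–36 → 36 bp
  37–133 → 97 bp
  134–181 → 48 bp
Sorted largest to smallest: 97, 48, 36 bp.

97, 48, 36 bp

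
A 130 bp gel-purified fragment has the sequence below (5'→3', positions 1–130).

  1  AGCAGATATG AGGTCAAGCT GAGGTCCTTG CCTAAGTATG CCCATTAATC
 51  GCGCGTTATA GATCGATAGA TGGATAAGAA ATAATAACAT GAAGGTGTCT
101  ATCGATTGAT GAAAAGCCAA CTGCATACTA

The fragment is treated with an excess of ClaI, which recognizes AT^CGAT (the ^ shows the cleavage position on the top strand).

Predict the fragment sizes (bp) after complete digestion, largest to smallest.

63, 39, 28 bp

ClaI sites (ATCGAT) start at positions 62, 101.
ClaI cuts after base 2 of each site, so after positions 63, 102.
Linear molecule, 2 cuts → 3 fragments:
  1–63 → 63 bp
  64–102 → 39 bp
  103–130 → 28 bp
Sorted largest to smallest: 63, 39, 28 bp.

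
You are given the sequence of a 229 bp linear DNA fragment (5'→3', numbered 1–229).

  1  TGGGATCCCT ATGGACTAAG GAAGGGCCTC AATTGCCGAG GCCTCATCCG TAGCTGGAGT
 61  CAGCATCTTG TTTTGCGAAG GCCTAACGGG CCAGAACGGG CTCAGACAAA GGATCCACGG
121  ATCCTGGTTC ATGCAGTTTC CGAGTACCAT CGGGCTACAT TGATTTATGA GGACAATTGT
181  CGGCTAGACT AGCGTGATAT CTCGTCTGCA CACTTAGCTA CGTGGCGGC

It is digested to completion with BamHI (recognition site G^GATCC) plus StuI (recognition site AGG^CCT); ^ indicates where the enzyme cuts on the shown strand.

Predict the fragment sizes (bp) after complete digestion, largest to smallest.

BamHI sites (GGATCC) start at positions 3, 111, 119.
BamHI cuts after the first base of each site, so after positions 3, 111, 119.
StuI sites (AGGCCT) start at positions 39, 79.
StuI cuts after base 3 of each site, so after positions 41, 81.
Combined cut positions: 3, 41, 81, 111, 119.
Linear molecule, 5 cuts → 6 fragments:
  1–3 → 3 bp
  4–41 → 38 bp
  42–81 → 40 bp
  82–111 → 30 bp
  112–119 → 8 bp
  120–229 → 110 bp
Sorted largest to smallest: 110, 40, 38, 30, 8, 3 bp.

110, 40, 38, 30, 8, 3 bp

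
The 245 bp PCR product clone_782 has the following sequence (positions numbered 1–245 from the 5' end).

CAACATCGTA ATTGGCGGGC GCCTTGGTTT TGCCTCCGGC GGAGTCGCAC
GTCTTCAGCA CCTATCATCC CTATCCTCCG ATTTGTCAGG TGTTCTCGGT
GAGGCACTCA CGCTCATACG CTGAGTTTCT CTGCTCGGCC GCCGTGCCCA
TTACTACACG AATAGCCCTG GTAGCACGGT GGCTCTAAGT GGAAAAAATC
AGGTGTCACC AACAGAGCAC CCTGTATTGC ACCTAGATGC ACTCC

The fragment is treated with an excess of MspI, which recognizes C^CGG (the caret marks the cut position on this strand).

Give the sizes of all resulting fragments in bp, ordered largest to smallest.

The MspI site (CCGG) starts at position 36.
MspI cuts after the first base of each site, so after position 36.
Linear molecule, 1 cut → 2 fragments:
  1–36 → 36 bp
  37–245 → 209 bp
Sorted largest to smallest: 209, 36 bp.

209, 36 bp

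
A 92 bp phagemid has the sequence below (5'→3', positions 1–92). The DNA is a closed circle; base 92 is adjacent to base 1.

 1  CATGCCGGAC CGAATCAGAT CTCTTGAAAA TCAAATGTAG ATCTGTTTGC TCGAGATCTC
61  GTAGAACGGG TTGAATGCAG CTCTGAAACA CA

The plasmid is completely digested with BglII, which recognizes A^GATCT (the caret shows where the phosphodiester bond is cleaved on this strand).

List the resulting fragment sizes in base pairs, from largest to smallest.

BglII sites (AGATCT) start at positions 17, 39, 54.
BglII cuts after the first base of each site, so after positions 17, 39, 54.
Circular molecule, 3 cuts → 3 fragments:
  18–39 → 22 bp
  40–54 → 15 bp
  55–92 then 1–17 → 38 + 17 = 55 bp
Sorted largest to smallest: 55, 22, 15 bp.

55, 22, 15 bp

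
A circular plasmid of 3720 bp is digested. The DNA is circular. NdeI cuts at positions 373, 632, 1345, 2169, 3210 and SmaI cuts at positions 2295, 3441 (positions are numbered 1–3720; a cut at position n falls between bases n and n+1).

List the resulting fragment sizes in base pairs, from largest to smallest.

Combined cut positions (sorted): 373, 632, 1345, 2169, 2295, 3210, 3441.
Circular molecule, 7 cuts → 7 fragments:
  632 − 373 = 259 bp
  1345 − 632 = 713 bp
  2169 − 1345 = 824 bp
  2295 − 2169 = 126 bp
  3210 − 2295 = 915 bp
  3441 − 3210 = 231 bp
  wrap: 3720 − 3441 + 373 = 652 bp
Sorted largest to smallest: 915, 824, 713, 652, 259, 231, 126 bp.

915, 824, 713, 652, 259, 231, 126 bp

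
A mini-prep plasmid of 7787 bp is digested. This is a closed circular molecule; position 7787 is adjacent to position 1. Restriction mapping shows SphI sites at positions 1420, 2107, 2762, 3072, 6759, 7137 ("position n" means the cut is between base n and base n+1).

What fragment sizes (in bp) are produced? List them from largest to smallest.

Circular molecule, 6 cuts → 6 fragments:
  2107 − 1420 = 687 bp
  2762 − 2107 = 655 bp
  3072 − 2762 = 310 bp
  6759 − 3072 = 3687 bp
  7137 − 6759 = 378 bp
  wrap: 7787 − 7137 + 1420 = 2070 bp
Sorted largest to smallest: 3687, 2070, 687, 655, 378, 310 bp.

3687, 2070, 687, 655, 378, 310 bp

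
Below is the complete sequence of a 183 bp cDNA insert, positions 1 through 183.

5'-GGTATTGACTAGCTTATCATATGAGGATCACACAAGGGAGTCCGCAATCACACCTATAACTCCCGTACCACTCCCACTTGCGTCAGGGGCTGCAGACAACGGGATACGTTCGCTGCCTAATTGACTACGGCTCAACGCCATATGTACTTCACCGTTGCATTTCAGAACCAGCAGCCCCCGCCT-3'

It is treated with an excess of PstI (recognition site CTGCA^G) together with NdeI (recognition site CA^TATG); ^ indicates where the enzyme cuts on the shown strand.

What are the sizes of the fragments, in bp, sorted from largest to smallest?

75, 46, 43, 19 bp

The PstI site (CTGCAG) starts at position 90.
PstI cuts after base 5 of each site (before the last base), so after position 94.
NdeI sites (CATATG) start at positions 18, 139.
NdeI cuts after base 2 of each site, so after positions 19, 140.
Combined cut positions: 19, 94, 140.
Linear molecule, 3 cuts → 4 fragments:
  1–19 → 19 bp
  20–94 → 75 bp
  95–140 → 46 bp
  141–183 → 43 bp
Sorted largest to smallest: 75, 46, 43, 19 bp.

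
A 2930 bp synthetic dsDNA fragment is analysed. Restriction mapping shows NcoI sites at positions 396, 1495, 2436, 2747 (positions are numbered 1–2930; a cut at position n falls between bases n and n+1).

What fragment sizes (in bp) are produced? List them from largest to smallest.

1099, 941, 396, 311, 183 bp

Linear molecule, 4 cuts → 5 fragments:
  396 − 0 = 396 bp
  1495 − 396 = 1099 bp
  2436 − 1495 = 941 bp
  2747 − 2436 = 311 bp
  2930 − 2747 = 183 bp
Sorted largest to smallest: 1099, 941, 396, 311, 183 bp.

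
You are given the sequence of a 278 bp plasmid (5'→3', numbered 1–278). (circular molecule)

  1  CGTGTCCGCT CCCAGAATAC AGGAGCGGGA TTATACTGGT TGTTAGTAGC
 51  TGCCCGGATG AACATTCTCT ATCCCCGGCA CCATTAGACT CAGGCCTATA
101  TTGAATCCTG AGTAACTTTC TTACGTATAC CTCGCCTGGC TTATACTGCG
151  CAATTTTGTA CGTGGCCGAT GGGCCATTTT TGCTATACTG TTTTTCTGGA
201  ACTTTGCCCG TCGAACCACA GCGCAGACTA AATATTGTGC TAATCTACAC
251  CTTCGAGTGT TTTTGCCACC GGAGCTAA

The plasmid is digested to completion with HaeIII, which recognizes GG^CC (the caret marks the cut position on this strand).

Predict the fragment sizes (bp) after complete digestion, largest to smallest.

HaeIII sites (GGCC) start at positions 93, 164, 172.
HaeIII cuts after base 2 of each site, so after positions 94, 165, 173.
Circular molecule, 3 cuts → 3 fragments:
  95–165 → 71 bp
  166–173 → 8 bp
  174–278 then 1–94 → 105 + 94 = 199 bp
Sorted largest to smallest: 199, 71, 8 bp.

199, 71, 8 bp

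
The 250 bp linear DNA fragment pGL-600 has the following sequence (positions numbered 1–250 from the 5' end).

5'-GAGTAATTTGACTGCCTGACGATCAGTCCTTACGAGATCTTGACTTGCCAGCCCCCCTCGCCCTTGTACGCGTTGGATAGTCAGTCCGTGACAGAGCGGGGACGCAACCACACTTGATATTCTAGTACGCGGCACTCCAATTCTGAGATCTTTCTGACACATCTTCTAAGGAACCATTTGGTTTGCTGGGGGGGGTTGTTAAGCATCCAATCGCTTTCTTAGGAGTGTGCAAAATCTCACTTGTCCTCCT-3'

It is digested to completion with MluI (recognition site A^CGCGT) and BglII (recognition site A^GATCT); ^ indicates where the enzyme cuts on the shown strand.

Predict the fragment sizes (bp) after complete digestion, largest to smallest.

The MluI site (ACGCGT) starts at position 68.
MluI cuts after the first base of each site, so after position 68.
BglII sites (AGATCT) start at positions 35, 146.
BglII cuts after the first base of each site, so after positions 35, 146.
Combined cut positions: 35, 68, 146.
Linear molecule, 3 cuts → 4 fragments:
  1–35 → 35 bp
  36–68 → 33 bp
  69–146 → 78 bp
  147–250 → 104 bp
Sorted largest to smallest: 104, 78, 35, 33 bp.

104, 78, 35, 33 bp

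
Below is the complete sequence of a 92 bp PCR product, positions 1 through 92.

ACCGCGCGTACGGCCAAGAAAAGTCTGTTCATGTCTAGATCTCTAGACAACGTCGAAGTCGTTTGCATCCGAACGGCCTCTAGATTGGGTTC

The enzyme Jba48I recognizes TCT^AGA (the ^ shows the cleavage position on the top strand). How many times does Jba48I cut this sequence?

TCTAGA occurs starting at positions 34, 42, 79.
Jba48I cuts at 3 sites.

3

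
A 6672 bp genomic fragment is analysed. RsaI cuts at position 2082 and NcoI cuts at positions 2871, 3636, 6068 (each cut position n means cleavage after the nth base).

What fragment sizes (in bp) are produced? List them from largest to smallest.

Combined cut positions (sorted): 2082, 2871, 3636, 6068.
Linear molecule, 4 cuts → 5 fragments:
  2082 − 0 = 2082 bp
  2871 − 2082 = 789 bp
  3636 − 2871 = 765 bp
  6068 − 3636 = 2432 bp
  6672 − 6068 = 604 bp
Sorted largest to smallest: 2432, 2082, 789, 765, 604 bp.

2432, 2082, 789, 765, 604 bp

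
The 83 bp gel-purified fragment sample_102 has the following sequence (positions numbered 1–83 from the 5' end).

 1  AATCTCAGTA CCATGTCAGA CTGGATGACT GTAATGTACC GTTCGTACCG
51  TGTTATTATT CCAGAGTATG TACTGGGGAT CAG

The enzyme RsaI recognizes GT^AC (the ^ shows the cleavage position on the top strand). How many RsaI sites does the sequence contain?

4

GTAC occurs starting at positions 8, 36, 45, 70.
RsaI cuts at 4 sites.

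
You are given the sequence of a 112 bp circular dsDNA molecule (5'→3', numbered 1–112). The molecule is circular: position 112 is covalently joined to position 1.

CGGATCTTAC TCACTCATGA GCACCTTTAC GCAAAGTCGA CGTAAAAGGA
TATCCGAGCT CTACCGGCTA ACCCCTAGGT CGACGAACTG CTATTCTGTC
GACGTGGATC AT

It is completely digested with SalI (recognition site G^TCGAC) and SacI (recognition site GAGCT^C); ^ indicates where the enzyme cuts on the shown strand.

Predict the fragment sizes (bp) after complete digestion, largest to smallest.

50, 24, 19, 19 bp

SalI sites (GTCGAC) start at positions 36, 79, 98.
SalI cuts after the first base of each site, so after positions 36, 79, 98.
The SacI site (GAGCTC) starts at position 56.
SacI cuts after base 5 of each site (before the last base), so after position 60.
Combined cut positions: 36, 60, 79, 98.
Circular molecule, 4 cuts → 4 fragments:
  37–60 → 24 bp
  61–79 → 19 bp
  80–98 → 19 bp
  99–112 then 1–36 → 14 + 36 = 50 bp
Sorted largest to smallest: 50, 24, 19, 19 bp.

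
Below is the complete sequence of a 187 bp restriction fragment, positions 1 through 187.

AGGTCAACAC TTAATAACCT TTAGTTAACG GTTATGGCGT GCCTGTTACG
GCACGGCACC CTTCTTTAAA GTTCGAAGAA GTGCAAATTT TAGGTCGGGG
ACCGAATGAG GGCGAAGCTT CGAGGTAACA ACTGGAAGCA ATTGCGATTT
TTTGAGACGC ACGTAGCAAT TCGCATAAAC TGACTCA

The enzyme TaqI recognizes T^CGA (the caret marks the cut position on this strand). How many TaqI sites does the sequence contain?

TCGA occurs starting at positions 73, 120.
TaqI cuts at 2 sites.

2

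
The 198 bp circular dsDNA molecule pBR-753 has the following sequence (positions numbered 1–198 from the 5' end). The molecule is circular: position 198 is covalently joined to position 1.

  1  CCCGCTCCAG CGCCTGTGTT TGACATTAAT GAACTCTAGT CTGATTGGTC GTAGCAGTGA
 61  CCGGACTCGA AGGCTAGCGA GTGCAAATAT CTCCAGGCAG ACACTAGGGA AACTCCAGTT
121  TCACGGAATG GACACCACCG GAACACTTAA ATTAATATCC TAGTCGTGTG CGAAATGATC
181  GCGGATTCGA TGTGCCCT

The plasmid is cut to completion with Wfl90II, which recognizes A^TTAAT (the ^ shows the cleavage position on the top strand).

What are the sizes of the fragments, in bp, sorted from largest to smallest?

Wfl90II sites (ATTAAT) start at positions 25, 151.
Wfl90II cuts after the first base of each site, so after positions 25, 151.
Circular molecule, 2 cuts → 2 fragments:
  26–151 → 126 bp
  152–198 then 1–25 → 47 + 25 = 72 bp
Sorted largest to smallest: 126, 72 bp.

126, 72 bp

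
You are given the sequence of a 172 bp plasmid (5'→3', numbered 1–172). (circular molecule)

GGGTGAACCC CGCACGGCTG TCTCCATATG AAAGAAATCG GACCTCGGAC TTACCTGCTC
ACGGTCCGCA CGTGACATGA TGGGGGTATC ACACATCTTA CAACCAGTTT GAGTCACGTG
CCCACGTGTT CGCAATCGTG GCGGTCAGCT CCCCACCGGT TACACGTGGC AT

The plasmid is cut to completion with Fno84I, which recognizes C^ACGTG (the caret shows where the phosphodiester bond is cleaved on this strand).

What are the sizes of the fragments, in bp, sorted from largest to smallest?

Fno84I sites (CACGTG) start at positions 69, 115, 123, 163.
Fno84I cuts after the first base of each site, so after positions 69, 115, 123, 163.
Circular molecule, 4 cuts → 4 fragments:
  70–115 → 46 bp
  116–123 → 8 bp
  124–163 → 40 bp
  164–172 then 1–69 → 9 + 69 = 78 bp
Sorted largest to smallest: 78, 46, 40, 8 bp.

78, 46, 40, 8 bp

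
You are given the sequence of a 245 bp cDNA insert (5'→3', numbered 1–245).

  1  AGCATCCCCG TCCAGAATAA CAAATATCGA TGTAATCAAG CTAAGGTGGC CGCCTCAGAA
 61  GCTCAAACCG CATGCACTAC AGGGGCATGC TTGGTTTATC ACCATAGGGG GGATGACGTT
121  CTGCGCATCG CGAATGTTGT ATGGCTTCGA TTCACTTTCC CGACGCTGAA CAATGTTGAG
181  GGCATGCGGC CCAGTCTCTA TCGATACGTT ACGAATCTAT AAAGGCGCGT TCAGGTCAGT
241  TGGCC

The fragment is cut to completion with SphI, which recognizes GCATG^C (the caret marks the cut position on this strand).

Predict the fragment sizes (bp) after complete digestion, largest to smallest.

SphI sites (GCATGC) start at positions 70, 85, 182.
SphI cuts after base 5 of each site (before the last base), so after positions 74, 89, 186.
Linear molecule, 3 cuts → 4 fragments:
  1–74 → 74 bp
  75–89 → 15 bp
  90–186 → 97 bp
  187–245 → 59 bp
Sorted largest to smallest: 97, 74, 59, 15 bp.

97, 74, 59, 15 bp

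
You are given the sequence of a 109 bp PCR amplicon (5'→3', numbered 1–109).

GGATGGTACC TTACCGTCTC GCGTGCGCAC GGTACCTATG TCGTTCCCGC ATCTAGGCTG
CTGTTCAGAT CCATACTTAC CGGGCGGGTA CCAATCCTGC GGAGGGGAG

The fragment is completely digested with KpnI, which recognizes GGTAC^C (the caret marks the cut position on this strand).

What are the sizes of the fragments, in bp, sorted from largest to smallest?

56, 26, 18, 9 bp

KpnI sites (GGTACC) start at positions 5, 31, 87.
KpnI cuts after base 5 of each site (before the last base), so after positions 9, 35, 91.
Linear molecule, 3 cuts → 4 fragments:
  1–9 → 9 bp
  10–35 → 26 bp
  36–91 → 56 bp
  92–109 → 18 bp
Sorted largest to smallest: 56, 26, 18, 9 bp.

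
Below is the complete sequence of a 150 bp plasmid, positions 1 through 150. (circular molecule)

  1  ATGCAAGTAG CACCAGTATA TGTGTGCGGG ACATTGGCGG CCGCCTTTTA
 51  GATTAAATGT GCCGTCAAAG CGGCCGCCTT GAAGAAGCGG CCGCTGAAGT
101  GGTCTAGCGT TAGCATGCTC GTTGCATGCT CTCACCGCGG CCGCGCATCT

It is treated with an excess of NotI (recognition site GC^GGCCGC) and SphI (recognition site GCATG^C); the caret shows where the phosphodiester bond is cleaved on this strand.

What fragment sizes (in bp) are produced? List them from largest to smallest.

50, 33, 29, 17, 11, 10 bp

NotI sites (GCGGCCGC) start at positions 37, 70, 87, 137.
NotI cuts after base 2 of each site, so after positions 38, 71, 88, 138.
SphI sites (GCATGC) start at positions 113, 124.
SphI cuts after base 5 of each site (before the last base), so after positions 117, 128.
Combined cut positions: 38, 71, 88, 117, 128, 138.
Circular molecule, 6 cuts → 6 fragments:
  39–71 → 33 bp
  72–88 → 17 bp
  89–117 → 29 bp
  118–128 → 11 bp
  129–138 → 10 bp
  139–150 then 1–38 → 12 + 38 = 50 bp
Sorted largest to smallest: 50, 33, 29, 17, 11, 10 bp.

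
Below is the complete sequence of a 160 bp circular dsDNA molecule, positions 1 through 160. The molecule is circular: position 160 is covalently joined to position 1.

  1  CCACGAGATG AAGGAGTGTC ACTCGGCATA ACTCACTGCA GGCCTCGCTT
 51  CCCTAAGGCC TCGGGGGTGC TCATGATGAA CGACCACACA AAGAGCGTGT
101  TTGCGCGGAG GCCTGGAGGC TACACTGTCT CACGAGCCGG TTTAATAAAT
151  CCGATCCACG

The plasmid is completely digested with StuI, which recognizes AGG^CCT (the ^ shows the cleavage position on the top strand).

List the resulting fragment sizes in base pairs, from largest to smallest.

StuI sites (AGGCCT) start at positions 40, 56, 109.
StuI cuts after base 3 of each site, so after positions 42, 58, 111.
Circular molecule, 3 cuts → 3 fragments:
  43–58 → 16 bp
  59–111 → 53 bp
  112–160 then 1–42 → 49 + 42 = 91 bp
Sorted largest to smallest: 91, 53, 16 bp.

91, 53, 16 bp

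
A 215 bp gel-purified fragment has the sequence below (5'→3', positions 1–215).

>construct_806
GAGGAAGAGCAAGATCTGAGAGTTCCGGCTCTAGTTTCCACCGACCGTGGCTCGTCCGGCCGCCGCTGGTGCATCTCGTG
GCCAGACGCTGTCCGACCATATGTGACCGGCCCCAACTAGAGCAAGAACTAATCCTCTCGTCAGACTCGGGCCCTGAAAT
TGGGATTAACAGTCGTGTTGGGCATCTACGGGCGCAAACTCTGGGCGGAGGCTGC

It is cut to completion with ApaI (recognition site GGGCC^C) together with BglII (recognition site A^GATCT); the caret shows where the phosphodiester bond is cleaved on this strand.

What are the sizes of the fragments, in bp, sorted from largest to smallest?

The ApaI site (GGGCCC) starts at position 149.
ApaI cuts after base 5 of each site (before the last base), so after position 153.
The BglII site (AGATCT) starts at position 12.
BglII cuts after the first base of each site, so after position 12.
Combined cut positions: 12, 153.
Linear molecule, 2 cuts → 3 fragments:
  1–12 → 12 bp
  13–153 → 141 bp
  154–215 → 62 bp
Sorted largest to smallest: 141, 62, 12 bp.

141, 62, 12 bp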